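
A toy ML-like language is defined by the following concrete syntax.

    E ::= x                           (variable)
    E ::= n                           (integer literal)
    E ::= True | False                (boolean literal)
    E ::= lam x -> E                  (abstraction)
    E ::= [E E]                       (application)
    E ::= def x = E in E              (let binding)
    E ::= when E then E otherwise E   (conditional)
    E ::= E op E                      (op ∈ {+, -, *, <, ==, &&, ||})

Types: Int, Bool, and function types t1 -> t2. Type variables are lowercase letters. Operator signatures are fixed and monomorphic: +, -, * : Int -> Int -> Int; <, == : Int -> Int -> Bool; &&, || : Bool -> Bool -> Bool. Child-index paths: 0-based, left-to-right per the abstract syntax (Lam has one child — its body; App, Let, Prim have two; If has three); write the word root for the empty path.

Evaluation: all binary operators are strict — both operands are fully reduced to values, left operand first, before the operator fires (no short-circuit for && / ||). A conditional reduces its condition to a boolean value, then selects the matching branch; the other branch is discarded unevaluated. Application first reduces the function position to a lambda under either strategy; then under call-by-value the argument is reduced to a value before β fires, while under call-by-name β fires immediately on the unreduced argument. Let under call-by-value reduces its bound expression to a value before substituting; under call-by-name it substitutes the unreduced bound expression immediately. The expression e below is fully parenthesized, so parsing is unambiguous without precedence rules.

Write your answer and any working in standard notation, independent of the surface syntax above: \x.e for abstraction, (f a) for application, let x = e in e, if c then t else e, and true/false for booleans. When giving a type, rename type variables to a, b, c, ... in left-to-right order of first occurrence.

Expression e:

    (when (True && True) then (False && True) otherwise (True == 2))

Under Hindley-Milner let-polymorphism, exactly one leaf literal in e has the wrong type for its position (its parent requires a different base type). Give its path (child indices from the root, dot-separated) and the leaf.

Trace:
  unify Bool ~ Bool
  unify Bool ~ Bool
  unify Bool ~ Bool
  unify Bool ~ Bool
  unify Bool ~ Bool
  unify Bool ~ Int
  FAIL: mismatch Bool ~ Int

Answer: 2.0 : true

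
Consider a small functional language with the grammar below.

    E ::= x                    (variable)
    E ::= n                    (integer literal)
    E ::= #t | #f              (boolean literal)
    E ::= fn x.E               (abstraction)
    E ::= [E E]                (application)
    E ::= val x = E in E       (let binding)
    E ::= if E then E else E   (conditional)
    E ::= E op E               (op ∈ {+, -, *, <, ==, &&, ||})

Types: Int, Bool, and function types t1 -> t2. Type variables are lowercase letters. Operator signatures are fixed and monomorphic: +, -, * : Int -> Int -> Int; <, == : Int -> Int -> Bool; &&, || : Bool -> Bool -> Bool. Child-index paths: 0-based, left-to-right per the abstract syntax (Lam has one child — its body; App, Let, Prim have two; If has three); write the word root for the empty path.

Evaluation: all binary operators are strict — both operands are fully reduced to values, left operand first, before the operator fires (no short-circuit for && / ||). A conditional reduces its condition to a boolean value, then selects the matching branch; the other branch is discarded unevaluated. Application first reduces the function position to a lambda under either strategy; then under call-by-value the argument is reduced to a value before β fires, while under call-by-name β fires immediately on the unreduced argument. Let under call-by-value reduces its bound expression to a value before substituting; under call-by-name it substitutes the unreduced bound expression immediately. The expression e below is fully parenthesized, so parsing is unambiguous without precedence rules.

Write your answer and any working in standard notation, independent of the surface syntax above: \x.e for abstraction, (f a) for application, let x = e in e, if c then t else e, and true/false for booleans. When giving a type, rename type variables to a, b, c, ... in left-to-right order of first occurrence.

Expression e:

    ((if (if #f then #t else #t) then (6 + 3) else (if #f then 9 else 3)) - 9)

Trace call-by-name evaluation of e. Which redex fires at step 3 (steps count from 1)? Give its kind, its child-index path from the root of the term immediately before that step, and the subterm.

Answer: delta at 0 : (6 + 3)

Trace:
step 0: ((if (if false then true else true) then (6 + 3) else (if false then 9 else 3)) - 9)
step 1: [if@0.0] ((if true then (6 + 3) else (if false then 9 else 3)) - 9)
step 2: [if@0] ((6 + 3) - 9)
step 3: [delta@0] (9 - 9)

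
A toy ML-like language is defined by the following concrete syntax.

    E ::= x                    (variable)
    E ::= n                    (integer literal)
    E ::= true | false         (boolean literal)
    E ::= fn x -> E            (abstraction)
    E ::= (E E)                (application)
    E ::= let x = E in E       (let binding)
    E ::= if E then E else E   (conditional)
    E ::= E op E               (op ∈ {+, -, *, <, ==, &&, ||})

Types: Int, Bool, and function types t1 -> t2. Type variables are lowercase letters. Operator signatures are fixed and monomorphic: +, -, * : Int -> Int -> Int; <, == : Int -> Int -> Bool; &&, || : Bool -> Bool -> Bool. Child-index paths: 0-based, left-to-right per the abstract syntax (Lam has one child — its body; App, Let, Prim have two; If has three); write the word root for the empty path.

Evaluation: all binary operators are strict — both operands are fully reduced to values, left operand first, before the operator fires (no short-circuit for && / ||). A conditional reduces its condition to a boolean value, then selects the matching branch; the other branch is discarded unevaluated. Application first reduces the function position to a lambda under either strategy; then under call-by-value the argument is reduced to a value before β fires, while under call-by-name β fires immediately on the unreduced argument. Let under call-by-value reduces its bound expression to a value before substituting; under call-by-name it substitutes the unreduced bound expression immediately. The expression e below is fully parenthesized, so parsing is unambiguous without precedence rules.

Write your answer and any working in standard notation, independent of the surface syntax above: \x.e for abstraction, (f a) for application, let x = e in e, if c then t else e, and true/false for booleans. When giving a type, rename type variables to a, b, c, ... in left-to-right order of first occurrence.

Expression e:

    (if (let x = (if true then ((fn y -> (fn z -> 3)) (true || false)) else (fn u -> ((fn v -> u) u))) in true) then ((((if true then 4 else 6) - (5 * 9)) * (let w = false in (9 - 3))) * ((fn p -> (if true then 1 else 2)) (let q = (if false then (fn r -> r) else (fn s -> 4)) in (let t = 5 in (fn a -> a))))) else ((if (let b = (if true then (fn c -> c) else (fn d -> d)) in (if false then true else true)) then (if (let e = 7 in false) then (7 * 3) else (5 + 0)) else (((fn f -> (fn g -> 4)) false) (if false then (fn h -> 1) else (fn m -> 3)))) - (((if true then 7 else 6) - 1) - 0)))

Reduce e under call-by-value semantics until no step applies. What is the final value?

Trace:
step 0: (if (let x = (if true then ((\y.(\z.3)) (true || false)) else (\u.((\v.u) u))) in true) then ((((if true then 4 else 6) - (5 * 9)) * (let w = false in (9 - 3))) * ((\p.(if true then 1 else 2)) (let q = (if false then (\r.r) else (\s.4)) in (let t = 5 in (\a.a))))) else ((if (let b = (if true then (\c.c) else (\d.d)) in (if false then true else true)) then (if (let e = 7 in false) then (7 * 3) else (5 + 0)) else (((\f.(\g.4)) false) (if false then (\h.1) else (\m.3)))) - (((if true then 7 else 6) - 1) - 0)))
step 1: [if@0.0] (if (let x = ((\y.(\z.3)) (true || false)) in true) then ((((if true then 4 else 6) - (5 * 9)) * (let w = false in (9 - 3))) * ((\p.(if true then 1 else 2)) (let q = (if false then (\r.r) else (\s.4)) in (let t = 5 in (\a.a))))) else ((if (let b = (if true then (\c.c) else (\d.d)) in (if false then true else true)) then (if (let e = 7 in false) then (7 * 3) else (5 + 0)) else (((\f.(\g.4)) false) (if false then (\h.1) else (\m.3)))) - (((if true then 7 else 6) - 1) - 0)))
step 2: [delta@0.0.1] (if (let x = ((\y.(\z.3)) true) in true) then ((((if true then 4 else 6) - (5 * 9)) * (let w = false in (9 - 3))) * ((\p.(if true then 1 else 2)) (let q = (if false then (\r.r) else (\s.4)) in (let t = 5 in (\a.a))))) else ((if (let b = (if true then (\c.c) else (\d.d)) in (if false then true else true)) then (if (let e = 7 in false) then (7 * 3) else (5 + 0)) else (((\f.(\g.4)) false) (if false then (\h.1) else (\m.3)))) - (((if true then 7 else 6) - 1) - 0)))
step 3: [beta@0.0] (if (let x = (\z.3) in true) then ((((if true then 4 else 6) - (5 * 9)) * (let w = false in (9 - 3))) * ((\p.(if true then 1 else 2)) (let q = (if false then (\r.r) else (\s.4)) in (let t = 5 in (\a.a))))) else ((if (let b = (if true then (\c.c) else (\d.d)) in (if false then true else true)) then (if (let e = 7 in false) then (7 * 3) else (5 + 0)) else (((\f.(\g.4)) false) (if false then (\h.1) else (\m.3)))) - (((if true then 7 else 6) - 1) - 0)))
step 4: [let@0] (if true then ((((if true then 4 else 6) - (5 * 9)) * (let w = false in (9 - 3))) * ((\p.(if true then 1 else 2)) (let q = (if false then (\r.r) else (\s.4)) in (let t = 5 in (\a.a))))) else ((if (let b = (if true then (\c.c) else (\d.d)) in (if false then true else true)) then (if (let e = 7 in false) then (7 * 3) else (5 + 0)) else (((\f.(\g.4)) false) (if false then (\h.1) else (\m.3)))) - (((if true then 7 else 6) - 1) - 0)))
step 5: [if@root] ((((if true then 4 else 6) - (5 * 9)) * (let w = false in (9 - 3))) * ((\p.(if true then 1 else 2)) (let q = (if false then (\r.r) else (\s.4)) in (let t = 5 in (\a.a)))))
step 6: [if@0.0.0] (((4 - (5 * 9)) * (let w = false in (9 - 3))) * ((\p.(if true then 1 else 2)) (let q = (if false then (\r.r) else (\s.4)) in (let t = 5 in (\a.a)))))
step 7: [delta@0.0.1] (((4 - 45) * (let w = false in (9 - 3))) * ((\p.(if true then 1 else 2)) (let q = (if false then (\r.r) else (\s.4)) in (let t = 5 in (\a.a)))))
step 8: [delta@0.0] ((-41 * (let w = false in (9 - 3))) * ((\p.(if true then 1 else 2)) (let q = (if false then (\r.r) else (\s.4)) in (let t = 5 in (\a.a)))))
step 9: [let@0.1] ((-41 * (9 - 3)) * ((\p.(if true then 1 else 2)) (let q = (if false then (\r.r) else (\s.4)) in (let t = 5 in (\a.a)))))
step 10: [delta@0.1] ((-41 * 6) * ((\p.(if true then 1 else 2)) (let q = (if false then (\r.r) else (\s.4)) in (let t = 5 in (\a.a)))))
step 11: [delta@0] (-246 * ((\p.(if true then 1 else 2)) (let q = (if false then (\r.r) else (\s.4)) in (let t = 5 in (\a.a)))))
step 12: [if@1.1.0] (-246 * ((\p.(if true then 1 else 2)) (let q = (\s.4) in (let t = 5 in (\a.a)))))
step 13: [let@1.1] (-246 * ((\p.(if true then 1 else 2)) (let t = 5 in (\a.a))))
step 14: [let@1.1] (-246 * ((\p.(if true then 1 else 2)) (\a.a)))
step 15: [beta@1] (-246 * (if true then 1 else 2))
step 16: [if@1] (-246 * 1)
step 17: [delta@root] -246

Answer: -246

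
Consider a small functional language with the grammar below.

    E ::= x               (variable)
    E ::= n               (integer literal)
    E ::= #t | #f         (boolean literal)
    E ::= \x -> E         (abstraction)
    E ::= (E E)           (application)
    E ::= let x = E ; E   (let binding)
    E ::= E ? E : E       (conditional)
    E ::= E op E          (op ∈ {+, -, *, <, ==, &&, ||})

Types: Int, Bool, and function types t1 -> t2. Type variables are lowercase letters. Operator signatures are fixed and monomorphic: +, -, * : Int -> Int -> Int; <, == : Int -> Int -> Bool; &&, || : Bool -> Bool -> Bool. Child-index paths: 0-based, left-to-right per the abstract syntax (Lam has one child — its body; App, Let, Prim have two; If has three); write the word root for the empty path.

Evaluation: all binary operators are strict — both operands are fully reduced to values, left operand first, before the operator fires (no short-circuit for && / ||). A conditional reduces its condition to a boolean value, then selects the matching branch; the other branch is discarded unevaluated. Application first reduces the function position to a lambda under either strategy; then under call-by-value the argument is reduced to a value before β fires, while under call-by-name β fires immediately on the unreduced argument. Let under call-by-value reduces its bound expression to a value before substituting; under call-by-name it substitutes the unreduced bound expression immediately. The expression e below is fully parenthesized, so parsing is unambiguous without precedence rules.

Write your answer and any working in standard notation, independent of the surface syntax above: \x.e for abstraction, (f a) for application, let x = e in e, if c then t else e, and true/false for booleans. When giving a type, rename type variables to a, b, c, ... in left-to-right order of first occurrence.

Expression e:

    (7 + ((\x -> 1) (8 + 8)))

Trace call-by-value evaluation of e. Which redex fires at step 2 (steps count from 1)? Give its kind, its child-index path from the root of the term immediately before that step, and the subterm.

Working:
step 0: (7 + ((\x.1) (8 + 8)))
step 1: [delta@1.1] (7 + ((\x.1) 16))
step 2: [beta@1] (7 + 1)

Answer: beta at 1 : ((\x.1) 16)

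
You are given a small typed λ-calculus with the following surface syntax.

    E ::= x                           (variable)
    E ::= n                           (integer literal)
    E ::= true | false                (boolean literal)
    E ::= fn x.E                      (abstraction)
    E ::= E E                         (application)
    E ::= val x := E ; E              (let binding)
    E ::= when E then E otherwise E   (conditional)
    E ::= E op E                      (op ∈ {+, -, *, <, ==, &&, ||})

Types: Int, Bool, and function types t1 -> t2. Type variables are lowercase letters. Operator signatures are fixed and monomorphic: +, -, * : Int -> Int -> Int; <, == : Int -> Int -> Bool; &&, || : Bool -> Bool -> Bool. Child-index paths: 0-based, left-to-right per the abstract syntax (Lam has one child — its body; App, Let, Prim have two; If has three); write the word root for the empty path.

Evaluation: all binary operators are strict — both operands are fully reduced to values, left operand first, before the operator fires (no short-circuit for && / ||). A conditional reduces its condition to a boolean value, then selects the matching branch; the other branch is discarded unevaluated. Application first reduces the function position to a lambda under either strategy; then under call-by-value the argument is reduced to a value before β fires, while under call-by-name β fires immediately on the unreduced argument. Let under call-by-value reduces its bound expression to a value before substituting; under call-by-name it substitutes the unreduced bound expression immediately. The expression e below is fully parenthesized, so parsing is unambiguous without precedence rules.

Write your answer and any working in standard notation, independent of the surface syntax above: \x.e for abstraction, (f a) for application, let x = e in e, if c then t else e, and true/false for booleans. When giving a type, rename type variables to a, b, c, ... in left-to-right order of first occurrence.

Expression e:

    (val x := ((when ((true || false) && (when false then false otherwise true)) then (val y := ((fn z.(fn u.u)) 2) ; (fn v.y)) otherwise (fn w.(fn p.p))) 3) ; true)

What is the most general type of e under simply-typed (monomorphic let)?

Answer: Bool

Trace:
  unify Bool ~ Bool
  unify Bool ~ Bool
  unify Bool ~ Bool
  unify Bool ~ Bool
  unify Bool ~ Bool
  unify Bool ~ Bool
  unify Bool ~ Bool
u : b
\u._ : b -> b
\z._ : a -> b -> b
  unify a -> b -> b ~ Int -> c
  unify a ~ Int
  unify b -> b ~ c
_ _ : b -> b
let y : b -> b
y : b -> b
\v._ : d -> b -> b
p : f
\p._ : f -> f
\w._ : e -> f -> f
  unify d -> b -> b ~ e -> f -> f
  unify d ~ e
  unify b -> b ~ f -> f
  unify b ~ f
  unify f ~ f
  unify e -> f -> f ~ Int -> g
  unify e ~ Int
  unify f -> f ~ g
_ _ : f -> f
let x : f -> f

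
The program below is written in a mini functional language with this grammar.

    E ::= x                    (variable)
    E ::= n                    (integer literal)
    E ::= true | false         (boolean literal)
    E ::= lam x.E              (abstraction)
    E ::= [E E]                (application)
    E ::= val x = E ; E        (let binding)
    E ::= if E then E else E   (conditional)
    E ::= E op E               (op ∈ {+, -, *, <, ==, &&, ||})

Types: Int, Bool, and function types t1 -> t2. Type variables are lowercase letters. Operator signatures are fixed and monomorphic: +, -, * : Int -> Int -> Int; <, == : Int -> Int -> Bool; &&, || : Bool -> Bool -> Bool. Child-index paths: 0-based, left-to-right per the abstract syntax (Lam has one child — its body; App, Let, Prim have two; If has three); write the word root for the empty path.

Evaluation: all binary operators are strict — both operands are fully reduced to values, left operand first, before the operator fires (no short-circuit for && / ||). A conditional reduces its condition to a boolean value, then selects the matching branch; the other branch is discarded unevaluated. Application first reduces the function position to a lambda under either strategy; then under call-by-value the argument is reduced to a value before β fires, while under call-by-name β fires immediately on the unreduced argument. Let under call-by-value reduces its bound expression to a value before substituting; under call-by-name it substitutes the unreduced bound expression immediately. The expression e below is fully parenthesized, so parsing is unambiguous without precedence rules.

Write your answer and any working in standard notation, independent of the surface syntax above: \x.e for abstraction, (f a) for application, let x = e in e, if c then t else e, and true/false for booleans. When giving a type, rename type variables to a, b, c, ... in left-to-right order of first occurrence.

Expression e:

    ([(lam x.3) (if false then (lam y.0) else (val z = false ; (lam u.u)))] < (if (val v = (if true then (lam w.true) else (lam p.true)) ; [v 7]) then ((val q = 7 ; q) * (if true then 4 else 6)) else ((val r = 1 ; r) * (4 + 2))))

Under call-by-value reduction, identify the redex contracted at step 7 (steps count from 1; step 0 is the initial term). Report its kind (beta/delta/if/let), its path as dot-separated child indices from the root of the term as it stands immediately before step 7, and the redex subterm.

Answer: if at 1 : (if true then ((let q = 7 in q) * (if true then 4 else 6)) else ((let r = 1 in r) * (4 + 2)))

Working:
step 0: (((\x.3) (if false then (\y.0) else (let z = false in (\u.u)))) < (if (let v = (if true then (\w.true) else (\p.true)) in (v 7)) then ((let q = 7 in q) * (if true then 4 else 6)) else ((let r = 1 in r) * (4 + 2))))
step 1: [if@0.1] (((\x.3) (let z = false in (\u.u))) < (if (let v = (if true then (\w.true) else (\p.true)) in (v 7)) then ((let q = 7 in q) * (if true then 4 else 6)) else ((let r = 1 in r) * (4 + 2))))
step 2: [let@0.1] (((\x.3) (\u.u)) < (if (let v = (if true then (\w.true) else (\p.true)) in (v 7)) then ((let q = 7 in q) * (if true then 4 else 6)) else ((let r = 1 in r) * (4 + 2))))
step 3: [beta@0] (3 < (if (let v = (if true then (\w.true) else (\p.true)) in (v 7)) then ((let q = 7 in q) * (if true then 4 else 6)) else ((let r = 1 in r) * (4 + 2))))
step 4: [if@1.0.0] (3 < (if (let v = (\w.true) in (v 7)) then ((let q = 7 in q) * (if true then 4 else 6)) else ((let r = 1 in r) * (4 + 2))))
step 5: [let@1.0] (3 < (if ((\w.true) 7) then ((let q = 7 in q) * (if true then 4 else 6)) else ((let r = 1 in r) * (4 + 2))))
step 6: [beta@1.0] (3 < (if true then ((let q = 7 in q) * (if true then 4 else 6)) else ((let r = 1 in r) * (4 + 2))))
step 7: [if@1] (3 < ((let q = 7 in q) * (if true then 4 else 6)))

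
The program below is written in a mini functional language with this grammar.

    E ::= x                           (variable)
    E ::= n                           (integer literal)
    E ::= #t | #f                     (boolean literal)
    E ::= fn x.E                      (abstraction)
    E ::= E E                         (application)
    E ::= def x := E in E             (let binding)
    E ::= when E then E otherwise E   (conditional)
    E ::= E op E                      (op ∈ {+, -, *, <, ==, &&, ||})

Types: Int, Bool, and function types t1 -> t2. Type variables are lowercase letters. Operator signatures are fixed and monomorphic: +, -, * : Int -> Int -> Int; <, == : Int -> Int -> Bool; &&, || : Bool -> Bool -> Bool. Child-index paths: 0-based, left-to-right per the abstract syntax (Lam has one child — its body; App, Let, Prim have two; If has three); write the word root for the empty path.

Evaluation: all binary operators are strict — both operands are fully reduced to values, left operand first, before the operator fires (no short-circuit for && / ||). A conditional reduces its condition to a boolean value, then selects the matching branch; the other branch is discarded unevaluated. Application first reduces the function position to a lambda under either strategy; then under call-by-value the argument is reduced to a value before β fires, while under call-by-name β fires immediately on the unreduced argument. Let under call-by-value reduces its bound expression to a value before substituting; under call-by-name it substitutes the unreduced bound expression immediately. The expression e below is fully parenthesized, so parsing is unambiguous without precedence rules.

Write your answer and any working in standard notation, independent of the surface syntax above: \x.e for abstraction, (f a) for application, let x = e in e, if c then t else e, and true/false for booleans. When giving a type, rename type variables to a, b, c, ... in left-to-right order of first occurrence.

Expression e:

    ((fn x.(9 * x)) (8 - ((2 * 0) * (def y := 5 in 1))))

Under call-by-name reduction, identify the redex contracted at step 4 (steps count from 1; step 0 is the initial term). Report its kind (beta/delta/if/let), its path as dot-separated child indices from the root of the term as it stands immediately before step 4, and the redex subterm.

Answer: delta at 1.1 : (0 * 1)

Working:
step 0: ((\x.(9 * x)) (8 - ((2 * 0) * (let y = 5 in 1))))
step 1: [beta@root] (9 * (8 - ((2 * 0) * (let y = 5 in 1))))
step 2: [delta@1.1.0] (9 * (8 - (0 * (let y = 5 in 1))))
step 3: [let@1.1.1] (9 * (8 - (0 * 1)))
step 4: [delta@1.1] (9 * (8 - 0))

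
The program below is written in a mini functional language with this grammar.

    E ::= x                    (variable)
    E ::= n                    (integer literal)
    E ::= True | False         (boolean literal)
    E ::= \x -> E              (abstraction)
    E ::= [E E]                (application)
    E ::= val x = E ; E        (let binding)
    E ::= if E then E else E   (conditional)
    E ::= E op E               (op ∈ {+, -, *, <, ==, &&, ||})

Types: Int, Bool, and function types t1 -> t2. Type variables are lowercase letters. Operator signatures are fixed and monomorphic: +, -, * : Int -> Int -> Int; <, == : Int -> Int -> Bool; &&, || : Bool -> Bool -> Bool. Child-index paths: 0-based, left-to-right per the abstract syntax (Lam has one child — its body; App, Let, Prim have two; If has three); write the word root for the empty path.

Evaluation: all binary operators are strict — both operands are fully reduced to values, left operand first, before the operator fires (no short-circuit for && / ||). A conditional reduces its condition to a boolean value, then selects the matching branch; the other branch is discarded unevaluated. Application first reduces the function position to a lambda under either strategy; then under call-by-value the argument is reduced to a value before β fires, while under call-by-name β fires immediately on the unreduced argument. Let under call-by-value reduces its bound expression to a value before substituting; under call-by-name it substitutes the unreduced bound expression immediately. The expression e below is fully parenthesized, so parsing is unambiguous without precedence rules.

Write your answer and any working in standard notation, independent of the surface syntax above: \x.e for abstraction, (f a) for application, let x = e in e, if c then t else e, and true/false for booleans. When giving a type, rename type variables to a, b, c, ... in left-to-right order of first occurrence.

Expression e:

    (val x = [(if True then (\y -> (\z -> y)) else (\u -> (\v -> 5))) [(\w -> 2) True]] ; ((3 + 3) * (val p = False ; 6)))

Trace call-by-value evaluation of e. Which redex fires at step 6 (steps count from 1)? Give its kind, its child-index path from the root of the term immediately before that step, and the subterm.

Answer: let at 1 : (let p = false in 6)

Derivation:
step 0: (let x = ((if true then (\y.(\z.y)) else (\u.(\v.5))) ((\w.2) true)) in ((3 + 3) * (let p = false in 6)))
step 1: [if@0.0] (let x = ((\y.(\z.y)) ((\w.2) true)) in ((3 + 3) * (let p = false in 6)))
step 2: [beta@0.1] (let x = ((\y.(\z.y)) 2) in ((3 + 3) * (let p = false in 6)))
step 3: [beta@0] (let x = (\z.2) in ((3 + 3) * (let p = false in 6)))
step 4: [let@root] ((3 + 3) * (let p = false in 6))
step 5: [delta@0] (6 * (let p = false in 6))
step 6: [let@1] (6 * 6)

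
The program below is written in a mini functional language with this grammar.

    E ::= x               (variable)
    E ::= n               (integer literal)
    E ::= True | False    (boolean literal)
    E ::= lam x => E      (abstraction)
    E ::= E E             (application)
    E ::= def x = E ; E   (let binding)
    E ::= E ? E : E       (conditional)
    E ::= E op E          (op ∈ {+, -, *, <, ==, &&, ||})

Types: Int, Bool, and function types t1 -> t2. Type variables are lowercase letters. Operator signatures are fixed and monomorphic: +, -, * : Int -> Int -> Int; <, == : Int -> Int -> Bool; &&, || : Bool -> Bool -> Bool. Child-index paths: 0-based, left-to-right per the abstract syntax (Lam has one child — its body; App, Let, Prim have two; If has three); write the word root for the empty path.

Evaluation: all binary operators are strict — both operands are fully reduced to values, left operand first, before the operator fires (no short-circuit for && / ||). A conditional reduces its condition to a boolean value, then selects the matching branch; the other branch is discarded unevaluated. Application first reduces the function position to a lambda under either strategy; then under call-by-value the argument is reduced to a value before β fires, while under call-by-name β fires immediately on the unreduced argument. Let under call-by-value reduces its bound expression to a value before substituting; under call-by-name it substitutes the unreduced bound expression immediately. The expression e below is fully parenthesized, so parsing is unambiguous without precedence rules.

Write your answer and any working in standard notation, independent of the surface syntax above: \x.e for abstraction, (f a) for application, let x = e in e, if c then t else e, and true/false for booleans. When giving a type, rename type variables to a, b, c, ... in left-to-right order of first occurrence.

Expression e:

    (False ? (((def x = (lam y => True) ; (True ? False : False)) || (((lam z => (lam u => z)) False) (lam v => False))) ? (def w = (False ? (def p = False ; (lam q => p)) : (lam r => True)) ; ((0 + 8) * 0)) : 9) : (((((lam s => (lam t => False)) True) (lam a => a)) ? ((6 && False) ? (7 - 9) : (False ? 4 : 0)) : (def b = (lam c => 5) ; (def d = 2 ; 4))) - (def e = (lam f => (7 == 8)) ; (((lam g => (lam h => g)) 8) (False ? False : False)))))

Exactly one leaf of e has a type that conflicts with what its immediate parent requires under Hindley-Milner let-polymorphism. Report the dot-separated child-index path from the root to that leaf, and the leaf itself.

Answer: 2.0.1.0.0 : 6

Working:
  unify Bool ~ Bool
\y._ : a -> Bool
let x : forall. a -> Bool
  unify Bool ~ Bool
  unify Bool ~ Bool
  unify Bool ~ Bool
z : b
\u._ : c -> b
\z._ : b -> c -> b
  unify b -> c -> b ~ Bool -> d
  unify b ~ Bool
  unify c -> Bool ~ d
_ _ : c -> Bool
\v._ : e -> Bool
  unify c -> Bool ~ (e -> Bool) -> f
  unify c ~ e -> Bool
  unify Bool ~ f
_ _ : Bool
  unify Bool ~ Bool
  unify Bool ~ Bool
  unify Bool ~ Bool
let p : Bool
p : Bool
\q._ : g -> Bool
\r._ : h -> Bool
  unify g -> Bool ~ h -> Bool
  unify g ~ h
  unify Bool ~ Bool
let w : forall. h -> Bool
  unify Int ~ Int
  unify Int ~ Int
  unify Int ~ Int
  unify Int ~ Int
  unify Int ~ Int
\t._ : j -> Bool
\s._ : i -> j -> Bool
  unify i -> j -> Bool ~ Bool -> k
  unify i ~ Bool
  unify j -> Bool ~ k
_ _ : j -> Bool
a : l
\a._ : l -> l
  unify j -> Bool ~ (l -> l) -> m
  unify j ~ l -> l
  unify Bool ~ m
_ _ : Bool
  unify Bool ~ Bool
  unify Int ~ Bool
  FAIL: mismatch Int ~ Bool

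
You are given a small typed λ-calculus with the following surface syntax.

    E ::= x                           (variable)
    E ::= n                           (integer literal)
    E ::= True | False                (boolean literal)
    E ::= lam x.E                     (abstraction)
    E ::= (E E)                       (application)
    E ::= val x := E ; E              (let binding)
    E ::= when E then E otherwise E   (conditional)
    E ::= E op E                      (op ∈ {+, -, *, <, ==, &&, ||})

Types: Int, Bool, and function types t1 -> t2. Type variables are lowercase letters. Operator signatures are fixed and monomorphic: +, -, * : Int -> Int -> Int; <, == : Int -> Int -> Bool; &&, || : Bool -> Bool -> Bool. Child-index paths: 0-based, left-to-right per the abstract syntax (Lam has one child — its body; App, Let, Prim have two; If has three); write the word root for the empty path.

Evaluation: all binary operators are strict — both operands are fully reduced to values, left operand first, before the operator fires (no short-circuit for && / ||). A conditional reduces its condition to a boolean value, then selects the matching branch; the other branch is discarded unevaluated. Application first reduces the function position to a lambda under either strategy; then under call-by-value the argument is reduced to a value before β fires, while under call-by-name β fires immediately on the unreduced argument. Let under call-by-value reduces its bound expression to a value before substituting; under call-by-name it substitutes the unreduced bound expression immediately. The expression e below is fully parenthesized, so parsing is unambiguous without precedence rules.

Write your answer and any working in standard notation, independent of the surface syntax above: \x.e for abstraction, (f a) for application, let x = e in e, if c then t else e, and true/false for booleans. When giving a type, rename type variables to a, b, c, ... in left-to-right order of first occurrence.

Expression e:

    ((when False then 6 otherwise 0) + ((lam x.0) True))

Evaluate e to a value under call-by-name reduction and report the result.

Derivation:
step 0: ((if false then 6 else 0) + ((\x.0) true))
step 1: [if@0] (0 + ((\x.0) true))
step 2: [beta@1] (0 + 0)
step 3: [delta@root] 0

Answer: 0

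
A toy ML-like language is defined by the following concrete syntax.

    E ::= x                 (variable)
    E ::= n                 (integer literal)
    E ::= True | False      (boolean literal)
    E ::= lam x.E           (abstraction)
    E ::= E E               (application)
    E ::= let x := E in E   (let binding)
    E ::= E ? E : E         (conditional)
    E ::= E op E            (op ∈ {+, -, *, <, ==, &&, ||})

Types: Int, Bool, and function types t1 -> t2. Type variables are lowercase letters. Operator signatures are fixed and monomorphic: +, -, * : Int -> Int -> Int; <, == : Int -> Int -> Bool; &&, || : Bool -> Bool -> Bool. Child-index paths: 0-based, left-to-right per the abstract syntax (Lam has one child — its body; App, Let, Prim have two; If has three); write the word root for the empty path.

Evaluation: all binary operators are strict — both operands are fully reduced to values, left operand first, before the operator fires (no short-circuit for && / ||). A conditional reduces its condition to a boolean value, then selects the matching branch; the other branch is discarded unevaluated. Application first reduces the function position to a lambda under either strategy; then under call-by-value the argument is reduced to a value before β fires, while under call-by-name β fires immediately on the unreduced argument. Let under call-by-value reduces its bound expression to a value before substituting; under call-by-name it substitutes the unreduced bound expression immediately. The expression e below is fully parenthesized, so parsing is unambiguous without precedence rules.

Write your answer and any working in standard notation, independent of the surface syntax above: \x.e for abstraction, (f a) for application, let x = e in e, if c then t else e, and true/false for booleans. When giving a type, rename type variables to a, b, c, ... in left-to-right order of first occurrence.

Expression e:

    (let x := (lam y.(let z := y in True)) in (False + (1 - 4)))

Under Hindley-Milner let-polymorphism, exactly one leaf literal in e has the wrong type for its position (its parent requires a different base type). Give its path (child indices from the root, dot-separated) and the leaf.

Trace:
y : a
let z : a
\y._ : a -> Bool
let x : forall. a -> Bool
  unify Bool ~ Int
  FAIL: mismatch Bool ~ Int

Answer: 1.0 : false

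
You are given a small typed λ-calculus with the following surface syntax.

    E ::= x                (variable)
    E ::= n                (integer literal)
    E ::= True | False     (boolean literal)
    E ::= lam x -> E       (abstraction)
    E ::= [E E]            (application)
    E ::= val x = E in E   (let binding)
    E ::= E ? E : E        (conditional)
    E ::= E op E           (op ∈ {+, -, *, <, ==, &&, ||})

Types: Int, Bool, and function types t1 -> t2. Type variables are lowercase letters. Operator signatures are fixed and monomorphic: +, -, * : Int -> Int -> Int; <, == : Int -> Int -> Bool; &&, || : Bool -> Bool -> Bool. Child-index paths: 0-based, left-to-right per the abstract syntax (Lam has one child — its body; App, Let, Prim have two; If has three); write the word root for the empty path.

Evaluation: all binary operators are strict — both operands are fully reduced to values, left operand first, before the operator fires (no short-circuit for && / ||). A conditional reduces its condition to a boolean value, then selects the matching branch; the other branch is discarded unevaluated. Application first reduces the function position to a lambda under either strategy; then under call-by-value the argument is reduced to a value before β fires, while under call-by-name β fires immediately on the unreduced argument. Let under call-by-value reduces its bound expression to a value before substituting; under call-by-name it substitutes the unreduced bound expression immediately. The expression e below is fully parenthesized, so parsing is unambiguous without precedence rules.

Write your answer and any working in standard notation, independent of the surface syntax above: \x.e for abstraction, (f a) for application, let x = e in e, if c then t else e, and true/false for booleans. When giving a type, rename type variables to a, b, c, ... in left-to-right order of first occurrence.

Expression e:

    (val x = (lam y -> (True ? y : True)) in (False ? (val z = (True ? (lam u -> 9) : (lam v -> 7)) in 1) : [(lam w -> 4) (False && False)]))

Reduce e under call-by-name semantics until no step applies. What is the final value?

Derivation:
step 0: (let x = (\y.(if true then y else true)) in (if false then (let z = (if true then (\u.9) else (\v.7)) in 1) else ((\w.4) (false && false))))
step 1: [let@root] (if false then (let z = (if true then (\u.9) else (\v.7)) in 1) else ((\w.4) (false && false)))
step 2: [if@root] ((\w.4) (false && false))
step 3: [beta@root] 4

Answer: 4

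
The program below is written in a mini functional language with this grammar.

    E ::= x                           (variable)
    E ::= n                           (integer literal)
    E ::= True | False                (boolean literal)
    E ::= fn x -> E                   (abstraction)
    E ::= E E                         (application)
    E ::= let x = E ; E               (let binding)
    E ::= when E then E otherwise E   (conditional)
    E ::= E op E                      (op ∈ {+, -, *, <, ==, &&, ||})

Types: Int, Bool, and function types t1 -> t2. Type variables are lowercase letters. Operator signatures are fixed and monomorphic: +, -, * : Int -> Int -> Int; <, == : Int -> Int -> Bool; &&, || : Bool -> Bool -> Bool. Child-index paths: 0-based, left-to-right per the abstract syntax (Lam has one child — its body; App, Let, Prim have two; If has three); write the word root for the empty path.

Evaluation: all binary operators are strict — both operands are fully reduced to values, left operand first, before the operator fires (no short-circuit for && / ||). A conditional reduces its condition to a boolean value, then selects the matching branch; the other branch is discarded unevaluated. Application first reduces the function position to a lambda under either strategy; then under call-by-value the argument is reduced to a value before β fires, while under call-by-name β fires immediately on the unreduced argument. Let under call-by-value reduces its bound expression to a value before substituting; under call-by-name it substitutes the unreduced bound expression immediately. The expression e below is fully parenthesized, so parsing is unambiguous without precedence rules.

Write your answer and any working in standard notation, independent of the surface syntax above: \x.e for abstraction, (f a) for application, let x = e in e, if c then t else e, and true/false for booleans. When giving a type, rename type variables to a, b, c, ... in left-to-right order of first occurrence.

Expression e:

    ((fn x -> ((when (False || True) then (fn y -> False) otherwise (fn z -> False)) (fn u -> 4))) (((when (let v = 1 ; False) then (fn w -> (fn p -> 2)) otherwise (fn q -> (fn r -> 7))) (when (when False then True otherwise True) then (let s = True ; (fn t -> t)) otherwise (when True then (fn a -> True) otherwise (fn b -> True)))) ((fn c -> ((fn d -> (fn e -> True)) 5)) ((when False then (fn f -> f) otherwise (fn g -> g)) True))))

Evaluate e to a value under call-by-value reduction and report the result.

Working:
step 0: ((\x.((if (false || true) then (\y.false) else (\z.false)) (\u.4))) (((if (let v = 1 in false) then (\w.(\p.2)) else (\q.(\r.7))) (if (if false then true else true) then (let s = true in (\t.t)) else (if true then (\a.true) else (\b.true)))) ((\c.((\d.(\e.true)) 5)) ((if false then (\f.f) else (\g.g)) true))))
step 1: [let@1.0.0.0] ((\x.((if (false || true) then (\y.false) else (\z.false)) (\u.4))) (((if false then (\w.(\p.2)) else (\q.(\r.7))) (if (if false then true else true) then (let s = true in (\t.t)) else (if true then (\a.true) else (\b.true)))) ((\c.((\d.(\e.true)) 5)) ((if false then (\f.f) else (\g.g)) true))))
step 2: [if@1.0.0] ((\x.((if (false || true) then (\y.false) else (\z.false)) (\u.4))) (((\q.(\r.7)) (if (if false then true else true) then (let s = true in (\t.t)) else (if true then (\a.true) else (\b.true)))) ((\c.((\d.(\e.true)) 5)) ((if false then (\f.f) else (\g.g)) true))))
step 3: [if@1.0.1.0] ((\x.((if (false || true) then (\y.false) else (\z.false)) (\u.4))) (((\q.(\r.7)) (if true then (let s = true in (\t.t)) else (if true then (\a.true) else (\b.true)))) ((\c.((\d.(\e.true)) 5)) ((if false then (\f.f) else (\g.g)) true))))
step 4: [if@1.0.1] ((\x.((if (false || true) then (\y.false) else (\z.false)) (\u.4))) (((\q.(\r.7)) (let s = true in (\t.t))) ((\c.((\d.(\e.true)) 5)) ((if false then (\f.f) else (\g.g)) true))))
step 5: [let@1.0.1] ((\x.((if (false || true) then (\y.false) else (\z.false)) (\u.4))) (((\q.(\r.7)) (\t.t)) ((\c.((\d.(\e.true)) 5)) ((if false then (\f.f) else (\g.g)) true))))
step 6: [beta@1.0] ((\x.((if (false || true) then (\y.false) else (\z.false)) (\u.4))) ((\r.7) ((\c.((\d.(\e.true)) 5)) ((if false then (\f.f) else (\g.g)) true))))
step 7: [if@1.1.1.0] ((\x.((if (false || true) then (\y.false) else (\z.false)) (\u.4))) ((\r.7) ((\c.((\d.(\e.true)) 5)) ((\g.g) true))))
step 8: [beta@1.1.1] ((\x.((if (false || true) then (\y.false) else (\z.false)) (\u.4))) ((\r.7) ((\c.((\d.(\e.true)) 5)) true)))
step 9: [beta@1.1] ((\x.((if (false || true) then (\y.false) else (\z.false)) (\u.4))) ((\r.7) ((\d.(\e.true)) 5)))
step 10: [beta@1.1] ((\x.((if (false || true) then (\y.false) else (\z.false)) (\u.4))) ((\r.7) (\e.true)))
step 11: [beta@1] ((\x.((if (false || true) then (\y.false) else (\z.false)) (\u.4))) 7)
step 12: [beta@root] ((if (false || true) then (\y.false) else (\z.false)) (\u.4))
step 13: [delta@0.0] ((if true then (\y.false) else (\z.false)) (\u.4))
step 14: [if@0] ((\y.false) (\u.4))
step 15: [beta@root] false

Answer: false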